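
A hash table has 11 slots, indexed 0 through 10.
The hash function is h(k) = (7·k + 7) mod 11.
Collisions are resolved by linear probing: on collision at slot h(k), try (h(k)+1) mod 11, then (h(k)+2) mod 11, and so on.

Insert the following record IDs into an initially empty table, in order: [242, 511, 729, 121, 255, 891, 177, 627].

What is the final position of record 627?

242 hashes to 7; slot 7 is free -> place at 7.
511 hashes to 9; slot 9 is free -> place at 9.
729 hashes to 6; slot 6 is free -> place at 6.
121 hashes to 7; 7 taken -> place at 8.
255 hashes to 10; slot 10 is free -> place at 10.
891 hashes to 7; 7,8,9,10 taken -> place at 0.
177 hashes to 3; slot 3 is free -> place at 3.
627 hashes to 7; 7,8,9,10,0 taken -> place at 1.
Table: [891, 627, ., 177, ., ., 729, 242, 121, 511, 255]

1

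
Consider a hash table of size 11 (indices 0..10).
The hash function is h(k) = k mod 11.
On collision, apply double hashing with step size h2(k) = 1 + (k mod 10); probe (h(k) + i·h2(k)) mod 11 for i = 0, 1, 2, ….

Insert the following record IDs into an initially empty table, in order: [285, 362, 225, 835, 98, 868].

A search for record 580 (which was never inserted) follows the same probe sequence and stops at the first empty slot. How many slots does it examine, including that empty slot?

285: h=10 -> slot 10
362: h=10, h2=3, probe 10,2 -> slot 2
225: h=5 -> slot 5
835: h=10, h2=6, probe 10,5,0 -> slot 0
98: h=10, h2=9, probe 10,8 -> slot 8
868: h=10, h2=9, probe 10,8,6 -> slot 6
Table: [835, -, 362, -, -, 225, 868, -, 98, -, 285]
Lookup 580: h=8, h2=1, probe 8,9 → slot 9 empty, not found.

2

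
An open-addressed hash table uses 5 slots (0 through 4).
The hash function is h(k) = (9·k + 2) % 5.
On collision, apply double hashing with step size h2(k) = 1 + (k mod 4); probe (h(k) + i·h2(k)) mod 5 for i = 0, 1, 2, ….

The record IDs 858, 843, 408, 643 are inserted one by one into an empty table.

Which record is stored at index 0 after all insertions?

408

858 hashes to 4; slot 4 is free => place at 4.
843 hashes to 4, h2=4; 4 taken => place at 3.
408 hashes to 4, h2=1; 4 taken => place at 0.
643 hashes to 4, h2=4; 4,3 taken => place at 2.
Table: [408, -, 643, 843, 858]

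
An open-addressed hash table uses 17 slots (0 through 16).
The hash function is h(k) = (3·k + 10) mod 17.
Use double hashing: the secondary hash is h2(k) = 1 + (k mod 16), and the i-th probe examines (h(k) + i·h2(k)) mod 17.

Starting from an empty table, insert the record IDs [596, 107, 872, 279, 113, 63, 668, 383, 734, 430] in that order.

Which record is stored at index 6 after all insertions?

596 hashes to 13; slot 13 is free -> place at 13.
107 hashes to 8; slot 8 is free -> place at 8.
872 hashes to 8, h2=9; 8 taken -> place at 0.
279 hashes to 14; slot 14 is free -> place at 14.
113 hashes to 9; slot 9 is free -> place at 9.
63 hashes to 12; slot 12 is free -> place at 12.
668 hashes to 8, h2=13; 8 taken -> place at 4.
383 hashes to 3; slot 3 is free -> place at 3.
734 hashes to 2; slot 2 is free -> place at 2.
430 hashes to 8, h2=15; 8 taken -> place at 6.
Table: [872, ∅, 734, 383, 668, ∅, 430, ∅, 107, 113, ∅, ∅, 63, 596, 279, ∅, ∅]

430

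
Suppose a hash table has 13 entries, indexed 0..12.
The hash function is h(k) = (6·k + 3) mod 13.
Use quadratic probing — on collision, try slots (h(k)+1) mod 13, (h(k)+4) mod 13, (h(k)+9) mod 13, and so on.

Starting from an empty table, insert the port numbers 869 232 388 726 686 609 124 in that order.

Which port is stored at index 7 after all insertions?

609

869 hashes to 4; slot 4 is free -> place at 4.
232 hashes to 4; 4 taken -> place at 5.
388 hashes to 4; 4,5 taken -> place at 8.
726 hashes to 4; 4,5,8 taken -> place at 0.
686 hashes to 11; slot 11 is free -> place at 11.
609 hashes to 4; 4,5,8,0 taken -> place at 7.
124 hashes to 6; slot 6 is free -> place at 6.
Table: [726, ∅, ∅, ∅, 869, 232, 124, 609, 388, ∅, ∅, 686, ∅]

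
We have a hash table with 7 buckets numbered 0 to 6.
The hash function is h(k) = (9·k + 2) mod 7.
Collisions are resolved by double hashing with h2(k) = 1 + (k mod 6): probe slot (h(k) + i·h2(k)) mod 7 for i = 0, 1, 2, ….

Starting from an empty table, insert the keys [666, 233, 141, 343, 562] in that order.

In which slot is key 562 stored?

0

666 hashes to 4; slot 4 is free → place at 4.
233 hashes to 6; slot 6 is free → place at 6.
141 hashes to 4, h2=4; 4 taken → place at 1.
343 hashes to 2; slot 2 is free → place at 2.
562 hashes to 6, h2=5; 6,4,2 taken → place at 0.
Table: [562, 141, 343, —, 666, —, 233]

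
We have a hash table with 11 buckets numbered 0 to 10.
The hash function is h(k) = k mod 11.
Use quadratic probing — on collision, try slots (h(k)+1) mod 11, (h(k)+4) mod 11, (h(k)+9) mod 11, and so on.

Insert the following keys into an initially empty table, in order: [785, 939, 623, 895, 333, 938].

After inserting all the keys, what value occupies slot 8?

785 hashes to 4; slot 4 is free -> place at 4.
939 hashes to 4; 4 taken -> place at 5.
623 hashes to 7; slot 7 is free -> place at 7.
895 hashes to 4; 4,5 taken -> place at 8.
333 hashes to 3; slot 3 is free -> place at 3.
938 hashes to 3; 3,4,7 taken -> place at 1.
Table: [., 938, ., 333, 785, 939, ., 623, 895, ., .]

895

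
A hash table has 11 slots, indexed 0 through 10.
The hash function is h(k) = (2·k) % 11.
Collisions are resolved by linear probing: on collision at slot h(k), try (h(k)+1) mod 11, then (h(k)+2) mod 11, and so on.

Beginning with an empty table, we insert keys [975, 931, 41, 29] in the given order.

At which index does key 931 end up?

4

975: h=3 -> slot 3
931: h=3, probe 3,4 -> slot 4
41: h=5 -> slot 5
29: h=3, probe 3,4,5,6 -> slot 6
Table: [∅, ∅, ∅, 975, 931, 41, 29, ∅, ∅, ∅, ∅]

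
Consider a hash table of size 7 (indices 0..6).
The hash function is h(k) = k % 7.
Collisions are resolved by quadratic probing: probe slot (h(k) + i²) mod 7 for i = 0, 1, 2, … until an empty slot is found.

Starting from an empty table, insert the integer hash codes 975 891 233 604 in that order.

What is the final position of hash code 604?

Insert 975: h=2, slot 2 empty -> index 2.
Insert 891: h=2, slot 2 occupied -> index 3.
Insert 233: h=2, slots 2,3 occupied -> index 6.
Insert 604: h=2, slots 2,3,6 occupied -> index 4.
Table: [-, -, 975, 891, 604, -, 233]

4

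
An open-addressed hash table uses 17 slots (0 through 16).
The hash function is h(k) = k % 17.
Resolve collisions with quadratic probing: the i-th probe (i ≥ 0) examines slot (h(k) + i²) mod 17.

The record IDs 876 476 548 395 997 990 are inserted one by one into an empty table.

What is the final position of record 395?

876: h=9 => slot 9
476: h=0 => slot 0
548: h=4 => slot 4
395: h=4, probe 4,5 => slot 5
997: h=11 => slot 11
990: h=4, probe 4,5,8 => slot 8
Table: [476, ∅, ∅, ∅, 548, 395, ∅, ∅, 990, 876, ∅, 997, ∅, ∅, ∅, ∅, ∅]

5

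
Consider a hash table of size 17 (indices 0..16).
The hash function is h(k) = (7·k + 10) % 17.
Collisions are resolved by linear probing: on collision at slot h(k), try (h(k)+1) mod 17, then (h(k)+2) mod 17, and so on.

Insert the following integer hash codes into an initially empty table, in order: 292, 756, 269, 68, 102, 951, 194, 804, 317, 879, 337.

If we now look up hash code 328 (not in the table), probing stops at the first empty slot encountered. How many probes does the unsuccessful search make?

3

292: h=14 => slot 14
756: h=15 => slot 15
269: h=6 => slot 6
68: h=10 => slot 10
102: h=10, probe 10,11 => slot 11
951: h=3 => slot 3
194: h=8 => slot 8
804: h=11, probe 11,12 => slot 12
317: h=2 => slot 2
879: h=9 => slot 9
337: h=6, probe 6,7 => slot 7
Table: [—, —, 317, 951, —, —, 269, 337, 194, 879, 68, 102, 804, —, 292, 756, —]
Lookup 328: h=11, probe 11,12,13 → slot 13 empty, not found.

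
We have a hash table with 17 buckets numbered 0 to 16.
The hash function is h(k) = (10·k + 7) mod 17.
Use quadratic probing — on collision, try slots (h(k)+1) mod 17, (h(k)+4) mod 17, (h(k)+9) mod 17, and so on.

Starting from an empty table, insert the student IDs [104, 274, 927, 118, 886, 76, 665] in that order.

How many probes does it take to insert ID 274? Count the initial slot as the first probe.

Insert 104: h=10, slot 10 empty → index 10.
Insert 274: h=10, slot 10 occupied → index 11.
Insert 927: h=12, slot 12 empty → index 12.
Insert 118: h=14, slot 14 empty → index 14.
Insert 886: h=10, slots 10,11,14 occupied → index 2.
Insert 76: h=2, slot 2 occupied → index 3.
Insert 665: h=10, slots 10,11,14,2 occupied → index 9.
Table: [., ., 886, 76, ., ., ., ., ., 665, 104, 274, 927, ., 118, ., .]

2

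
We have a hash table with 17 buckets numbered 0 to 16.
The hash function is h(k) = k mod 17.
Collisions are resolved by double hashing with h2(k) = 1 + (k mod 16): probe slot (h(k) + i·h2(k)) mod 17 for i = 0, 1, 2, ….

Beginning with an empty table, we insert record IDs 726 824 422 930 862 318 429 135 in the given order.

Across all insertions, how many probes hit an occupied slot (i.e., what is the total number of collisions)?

5

Insert 726: h=12, slot 12 empty → index 12.
Insert 824: h=8, slot 8 empty → index 8.
Insert 422: h=14, slot 14 empty → index 14.
Insert 930: h=12, h2=3, slot 12 occupied → index 15.
Insert 862: h=12, h2=15, slot 12 occupied → index 10.
Insert 318: h=12, h2=15, slots 12,10,8 occupied → index 6.
Insert 429: h=4, slot 4 empty → index 4.
Insert 135: h=16, slot 16 empty → index 16.
Table: [-, -, -, -, 429, -, 318, -, 824, -, 862, -, 726, -, 422, 930, 135]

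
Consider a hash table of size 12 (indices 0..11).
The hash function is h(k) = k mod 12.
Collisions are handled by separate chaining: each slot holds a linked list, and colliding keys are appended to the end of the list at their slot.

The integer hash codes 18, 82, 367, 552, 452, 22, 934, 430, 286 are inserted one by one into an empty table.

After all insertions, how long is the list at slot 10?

18 → bucket 6
82 → bucket 10
367 → bucket 7
552 → bucket 0
452 → bucket 8
22 → bucket 10 (collision)
934 → bucket 10 (collision)
430 → bucket 10 (collision)
286 → bucket 10 (collision)
Final buckets:
0: 552
1: ∅
2: ∅
3: ∅
4: ∅
5: ∅
6: 18
7: 367
8: 452
9: ∅
10: 82 -> 22 -> 934 -> 430 -> 286
11: ∅

5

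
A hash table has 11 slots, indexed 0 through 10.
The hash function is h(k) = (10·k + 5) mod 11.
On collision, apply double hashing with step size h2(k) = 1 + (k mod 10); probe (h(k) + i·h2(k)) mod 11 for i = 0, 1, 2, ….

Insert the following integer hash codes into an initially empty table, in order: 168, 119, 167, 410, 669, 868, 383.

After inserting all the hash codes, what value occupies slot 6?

669

Insert 168: h=2, slot 2 empty -> index 2.
Insert 119: h=7, slot 7 empty -> index 7.
Insert 167: h=3, slot 3 empty -> index 3.
Insert 410: h=2, h2=1, slots 2,3 occupied -> index 4.
Insert 669: h=7, h2=10, slot 7 occupied -> index 6.
Insert 868: h=6, h2=9, slots 6,4,2 occupied -> index 0.
Insert 383: h=7, h2=4, slots 7,0,4 occupied -> index 8.
Table: [868, ., 168, 167, 410, ., 669, 119, 383, ., .]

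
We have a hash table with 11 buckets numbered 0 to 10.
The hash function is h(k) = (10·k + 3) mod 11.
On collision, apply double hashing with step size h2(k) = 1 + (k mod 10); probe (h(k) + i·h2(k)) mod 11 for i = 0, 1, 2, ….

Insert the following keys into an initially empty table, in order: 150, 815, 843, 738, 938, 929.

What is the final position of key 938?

5

150 hashes to 7; slot 7 is free -> place at 7.
815 hashes to 2; slot 2 is free -> place at 2.
843 hashes to 7, h2=4; 7 taken -> place at 0.
738 hashes to 2, h2=9; 2,0 taken -> place at 9.
938 hashes to 0, h2=9; 0,9,7 taken -> place at 5.
929 hashes to 9, h2=10; 9 taken -> place at 8.
Table: [843, —, 815, —, —, 938, —, 150, 929, 738, —]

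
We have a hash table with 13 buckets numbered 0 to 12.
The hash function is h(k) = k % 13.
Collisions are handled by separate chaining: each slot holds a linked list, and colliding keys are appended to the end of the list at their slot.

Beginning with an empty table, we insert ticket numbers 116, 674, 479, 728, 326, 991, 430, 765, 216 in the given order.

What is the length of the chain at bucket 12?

1

116 -> bucket 12
674 -> bucket 11
479 -> bucket 11 (collision)
728 -> bucket 0
326 -> bucket 1
991 -> bucket 3
430 -> bucket 1 (collision)
765 -> bucket 11 (collision)
216 -> bucket 8
Final buckets:
0: 728
1: 326 -> 430
2: ∅
3: 991
4: ∅
5: ∅
6: ∅
7: ∅
8: 216
9: ∅
10: ∅
11: 674 -> 479 -> 765
12: 116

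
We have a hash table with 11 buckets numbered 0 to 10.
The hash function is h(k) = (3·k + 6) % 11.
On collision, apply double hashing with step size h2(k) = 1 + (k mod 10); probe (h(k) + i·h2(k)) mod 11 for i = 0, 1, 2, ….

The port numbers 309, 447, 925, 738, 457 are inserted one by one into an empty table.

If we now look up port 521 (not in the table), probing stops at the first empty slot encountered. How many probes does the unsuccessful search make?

3

309 hashes to 9; slot 9 is free => place at 9.
447 hashes to 5; slot 5 is free => place at 5.
925 hashes to 9, h2=6; 9 taken => place at 4.
738 hashes to 9, h2=9; 9 taken => place at 7.
457 hashes to 2; slot 2 is free => place at 2.
Table: [_, _, 457, _, 925, 447, _, 738, _, 309, _]
Lookup 521: h=7, h2=2, probe 7,9,0 → slot 0 empty, not found.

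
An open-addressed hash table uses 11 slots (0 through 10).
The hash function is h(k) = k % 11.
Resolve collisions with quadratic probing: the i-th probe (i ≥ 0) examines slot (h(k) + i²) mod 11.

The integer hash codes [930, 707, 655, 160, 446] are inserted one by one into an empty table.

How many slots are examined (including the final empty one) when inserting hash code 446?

4

930 hashes to 6; slot 6 is free → place at 6.
707 hashes to 3; slot 3 is free → place at 3.
655 hashes to 6; 6 taken → place at 7.
160 hashes to 6; 6,7 taken → place at 10.
446 hashes to 6; 6,7,10 taken → place at 4.
Table: [-, -, -, 707, 446, -, 930, 655, -, -, 160]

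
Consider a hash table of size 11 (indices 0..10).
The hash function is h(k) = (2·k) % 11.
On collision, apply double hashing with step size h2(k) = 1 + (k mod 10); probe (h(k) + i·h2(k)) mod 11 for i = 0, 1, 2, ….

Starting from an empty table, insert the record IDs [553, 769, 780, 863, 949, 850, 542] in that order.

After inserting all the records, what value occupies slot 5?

949

553 hashes to 6; slot 6 is free → place at 6.
769 hashes to 9; slot 9 is free → place at 9.
780 hashes to 9, h2=1; 9 taken → place at 10.
863 hashes to 10, h2=4; 10 taken → place at 3.
949 hashes to 6, h2=10; 6 taken → place at 5.
850 hashes to 6, h2=1; 6 taken → place at 7.
542 hashes to 6, h2=3; 6,9 taken → place at 1.
Table: [_, 542, _, 863, _, 949, 553, 850, _, 769, 780]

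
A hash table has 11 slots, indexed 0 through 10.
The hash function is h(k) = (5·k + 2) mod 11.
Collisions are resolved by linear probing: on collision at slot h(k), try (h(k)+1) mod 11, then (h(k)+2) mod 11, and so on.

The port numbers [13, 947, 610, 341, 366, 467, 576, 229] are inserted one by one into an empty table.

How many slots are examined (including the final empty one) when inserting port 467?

4

Insert 13: h=1, slot 1 empty → index 1.
Insert 947: h=7, slot 7 empty → index 7.
Insert 610: h=5, slot 5 empty → index 5.
Insert 341: h=2, slot 2 empty → index 2.
Insert 366: h=6, slot 6 empty → index 6.
Insert 467: h=5, slots 5,6,7 occupied → index 8.
Insert 576: h=0, slot 0 empty → index 0.
Insert 229: h=3, slot 3 empty → index 3.
Table: [576, 13, 341, 229, ., 610, 366, 947, 467, ., .]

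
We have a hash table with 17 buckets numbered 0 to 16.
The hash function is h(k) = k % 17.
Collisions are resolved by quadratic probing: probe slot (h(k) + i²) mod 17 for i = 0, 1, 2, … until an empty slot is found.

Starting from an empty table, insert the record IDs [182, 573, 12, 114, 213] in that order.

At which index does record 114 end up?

182 hashes to 12; slot 12 is free -> place at 12.
573 hashes to 12; 12 taken -> place at 13.
12 hashes to 12; 12,13 taken -> place at 16.
114 hashes to 12; 12,13,16 taken -> place at 4.
213 hashes to 9; slot 9 is free -> place at 9.
Table: [—, —, —, —, 114, —, —, —, —, 213, —, —, 182, 573, —, —, 12]

4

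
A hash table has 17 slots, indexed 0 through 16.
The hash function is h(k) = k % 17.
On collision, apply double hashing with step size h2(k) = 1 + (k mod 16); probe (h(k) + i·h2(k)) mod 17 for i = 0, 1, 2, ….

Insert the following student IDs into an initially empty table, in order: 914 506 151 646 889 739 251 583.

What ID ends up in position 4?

Insert 914: h=13, slot 13 empty → index 13.
Insert 506: h=13, h2=11, slot 13 occupied → index 7.
Insert 151: h=15, slot 15 empty → index 15.
Insert 646: h=0, slot 0 empty → index 0.
Insert 889: h=5, slot 5 empty → index 5.
Insert 739: h=8, slot 8 empty → index 8.
Insert 251: h=13, h2=12, slots 13,8 occupied → index 3.
Insert 583: h=5, h2=8, slots 5,13 occupied → index 4.
Table: [646, -, -, 251, 583, 889, -, 506, 739, -, -, -, -, 914, -, 151, -]

583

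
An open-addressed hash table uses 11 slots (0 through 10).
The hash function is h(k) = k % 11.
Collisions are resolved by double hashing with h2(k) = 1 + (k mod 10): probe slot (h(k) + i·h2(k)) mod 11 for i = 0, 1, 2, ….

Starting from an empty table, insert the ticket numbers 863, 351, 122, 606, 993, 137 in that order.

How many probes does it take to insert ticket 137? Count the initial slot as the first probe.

2

Insert 863: h=5, slot 5 empty -> index 5.
Insert 351: h=10, slot 10 empty -> index 10.
Insert 122: h=1, slot 1 empty -> index 1.
Insert 606: h=1, h2=7, slot 1 occupied -> index 8.
Insert 993: h=3, slot 3 empty -> index 3.
Insert 137: h=5, h2=8, slot 5 occupied -> index 2.
Table: [_, 122, 137, 993, _, 863, _, _, 606, _, 351]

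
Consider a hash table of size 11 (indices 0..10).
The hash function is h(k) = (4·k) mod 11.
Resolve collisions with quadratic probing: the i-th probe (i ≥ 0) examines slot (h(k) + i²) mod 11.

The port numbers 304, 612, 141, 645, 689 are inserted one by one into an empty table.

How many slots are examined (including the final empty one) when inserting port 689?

Insert 304: h=6, slot 6 empty => index 6.
Insert 612: h=6, slot 6 occupied => index 7.
Insert 141: h=3, slot 3 empty => index 3.
Insert 645: h=6, slots 6,7 occupied => index 10.
Insert 689: h=6, slots 6,7,10 occupied => index 4.
Table: [., ., ., 141, 689, ., 304, 612, ., ., 645]

4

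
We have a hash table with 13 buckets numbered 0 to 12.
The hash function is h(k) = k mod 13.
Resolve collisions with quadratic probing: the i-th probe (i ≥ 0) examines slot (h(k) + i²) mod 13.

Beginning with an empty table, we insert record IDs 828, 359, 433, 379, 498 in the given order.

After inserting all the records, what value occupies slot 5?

498

Insert 828: h=9, slot 9 empty → index 9.
Insert 359: h=8, slot 8 empty → index 8.
Insert 433: h=4, slot 4 empty → index 4.
Insert 379: h=2, slot 2 empty → index 2.
Insert 498: h=4, slot 4 occupied → index 5.
Table: [-, -, 379, -, 433, 498, -, -, 359, 828, -, -, -]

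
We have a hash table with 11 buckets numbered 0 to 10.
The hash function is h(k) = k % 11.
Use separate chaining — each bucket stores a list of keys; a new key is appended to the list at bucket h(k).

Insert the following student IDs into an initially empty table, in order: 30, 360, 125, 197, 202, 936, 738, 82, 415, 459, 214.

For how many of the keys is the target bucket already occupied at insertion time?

6

30 → bucket 8
360 → bucket 8 (collision)
125 → bucket 4
197 → bucket 10
202 → bucket 4 (collision)
936 → bucket 1
738 → bucket 1 (collision)
82 → bucket 5
415 → bucket 8 (collision)
459 → bucket 8 (collision)
214 → bucket 5 (collision)
Final buckets:
0: —
1: 936 -> 738
2: —
3: —
4: 125 -> 202
5: 82 -> 214
6: —
7: —
8: 30 -> 360 -> 415 -> 459
9: —
10: 197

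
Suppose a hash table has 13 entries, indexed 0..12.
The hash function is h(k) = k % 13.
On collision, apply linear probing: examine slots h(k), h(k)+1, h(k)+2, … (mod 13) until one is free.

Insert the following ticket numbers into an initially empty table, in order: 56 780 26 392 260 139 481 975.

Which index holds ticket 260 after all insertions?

56: h=4 => slot 4
780: h=0 => slot 0
26: h=0, probe 0,1 => slot 1
392: h=2 => slot 2
260: h=0, probe 0,1,2,3 => slot 3
139: h=9 => slot 9
481: h=0, probe 0,1,2,3,4,5 => slot 5
975: h=0, probe 0,1,2,3,4,5,6 => slot 6
Table: [780, 26, 392, 260, 56, 481, 975, -, -, 139, -, -, -]

3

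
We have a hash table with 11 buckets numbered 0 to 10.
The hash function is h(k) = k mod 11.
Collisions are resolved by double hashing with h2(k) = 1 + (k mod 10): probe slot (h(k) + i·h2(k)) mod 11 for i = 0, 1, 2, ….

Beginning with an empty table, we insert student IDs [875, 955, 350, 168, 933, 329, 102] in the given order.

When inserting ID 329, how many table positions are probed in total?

875 hashes to 6; slot 6 is free → place at 6.
955 hashes to 9; slot 9 is free → place at 9.
350 hashes to 9, h2=1; 9 taken → place at 10.
168 hashes to 3; slot 3 is free → place at 3.
933 hashes to 9, h2=4; 9 taken → place at 2.
329 hashes to 10, h2=10; 10,9 taken → place at 8.
102 hashes to 3, h2=3; 3,6,9 taken → place at 1.
Table: [_, 102, 933, 168, _, _, 875, _, 329, 955, 350]

3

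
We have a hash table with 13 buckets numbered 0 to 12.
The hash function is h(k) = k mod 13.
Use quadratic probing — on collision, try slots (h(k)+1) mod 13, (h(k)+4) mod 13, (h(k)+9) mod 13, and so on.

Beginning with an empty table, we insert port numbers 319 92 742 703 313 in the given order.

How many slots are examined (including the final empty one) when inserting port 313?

319: h=7 -> slot 7
92: h=1 -> slot 1
742: h=1, probe 1,2 -> slot 2
703: h=1, probe 1,2,5 -> slot 5
313: h=1, probe 1,2,5,10 -> slot 10
Table: [_, 92, 742, _, _, 703, _, 319, _, _, 313, _, _]

4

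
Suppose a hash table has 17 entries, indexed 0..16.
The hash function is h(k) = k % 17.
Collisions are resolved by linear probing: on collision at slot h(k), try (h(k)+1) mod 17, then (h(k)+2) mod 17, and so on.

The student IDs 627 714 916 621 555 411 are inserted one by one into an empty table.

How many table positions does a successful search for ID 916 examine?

Insert 627: h=15, slot 15 empty → index 15.
Insert 714: h=0, slot 0 empty → index 0.
Insert 916: h=15, slot 15 occupied → index 16.
Insert 621: h=9, slot 9 empty → index 9.
Insert 555: h=11, slot 11 empty → index 11.
Insert 411: h=3, slot 3 empty → index 3.
Table: [714, _, _, 411, _, _, _, _, _, 621, _, 555, _, _, _, 627, 916]
Lookup 916: h=15, probe 15,16 → found at 16.

2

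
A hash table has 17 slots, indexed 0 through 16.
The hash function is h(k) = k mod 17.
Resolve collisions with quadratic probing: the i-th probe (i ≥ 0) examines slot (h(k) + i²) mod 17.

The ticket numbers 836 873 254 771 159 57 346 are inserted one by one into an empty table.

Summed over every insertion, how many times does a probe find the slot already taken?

836: h=3 -> slot 3
873: h=6 -> slot 6
254: h=16 -> slot 16
771: h=6, probe 6,7 -> slot 7
159: h=6, probe 6,7,10 -> slot 10
57: h=6, probe 6,7,10,15 -> slot 15
346: h=6, probe 6,7,10,15,5 -> slot 5
Table: [_, _, _, 836, _, 346, 873, 771, _, _, 159, _, _, _, _, 57, 254]

10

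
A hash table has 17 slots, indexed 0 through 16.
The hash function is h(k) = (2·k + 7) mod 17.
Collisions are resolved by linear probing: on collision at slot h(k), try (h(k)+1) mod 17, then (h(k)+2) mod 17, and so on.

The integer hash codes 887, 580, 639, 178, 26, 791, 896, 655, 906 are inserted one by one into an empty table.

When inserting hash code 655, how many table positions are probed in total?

5

Insert 887: h=13, slot 13 empty → index 13.
Insert 580: h=11, slot 11 empty → index 11.
Insert 639: h=10, slot 10 empty → index 10.
Insert 178: h=6, slot 6 empty → index 6.
Insert 26: h=8, slot 8 empty → index 8.
Insert 791: h=8, slot 8 occupied → index 9.
Insert 896: h=14, slot 14 empty → index 14.
Insert 655: h=8, slots 8,9,10,11 occupied → index 12.
Insert 906: h=0, slot 0 empty → index 0.
Table: [906, -, -, -, -, -, 178, -, 26, 791, 639, 580, 655, 887, 896, -, -]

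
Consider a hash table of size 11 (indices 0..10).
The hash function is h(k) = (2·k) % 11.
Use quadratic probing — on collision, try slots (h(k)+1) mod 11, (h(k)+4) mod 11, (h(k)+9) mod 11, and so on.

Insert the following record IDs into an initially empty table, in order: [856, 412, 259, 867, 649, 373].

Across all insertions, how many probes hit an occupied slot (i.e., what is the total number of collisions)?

1

Insert 856: h=7, slot 7 empty => index 7.
Insert 412: h=10, slot 10 empty => index 10.
Insert 259: h=1, slot 1 empty => index 1.
Insert 867: h=7, slot 7 occupied => index 8.
Insert 649: h=0, slot 0 empty => index 0.
Insert 373: h=9, slot 9 empty => index 9.
Table: [649, 259, ∅, ∅, ∅, ∅, ∅, 856, 867, 373, 412]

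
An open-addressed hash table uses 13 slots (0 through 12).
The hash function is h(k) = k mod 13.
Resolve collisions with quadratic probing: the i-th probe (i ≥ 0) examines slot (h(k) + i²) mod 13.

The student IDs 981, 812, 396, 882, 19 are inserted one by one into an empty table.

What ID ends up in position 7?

Insert 981: h=6, slot 6 empty => index 6.
Insert 812: h=6, slot 6 occupied => index 7.
Insert 396: h=6, slots 6,7 occupied => index 10.
Insert 882: h=11, slot 11 empty => index 11.
Insert 19: h=6, slots 6,7,10 occupied => index 2.
Table: [∅, ∅, 19, ∅, ∅, ∅, 981, 812, ∅, ∅, 396, 882, ∅]

812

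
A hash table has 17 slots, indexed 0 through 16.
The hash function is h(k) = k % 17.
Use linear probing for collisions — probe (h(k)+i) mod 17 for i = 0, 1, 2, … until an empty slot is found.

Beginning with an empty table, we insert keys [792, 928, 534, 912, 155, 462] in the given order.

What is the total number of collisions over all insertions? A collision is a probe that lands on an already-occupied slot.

792: h=10 => slot 10
928: h=10, probe 10,11 => slot 11
534: h=7 => slot 7
912: h=11, probe 11,12 => slot 12
155: h=2 => slot 2
462: h=3 => slot 3
Table: [., ., 155, 462, ., ., ., 534, ., ., 792, 928, 912, ., ., ., .]

2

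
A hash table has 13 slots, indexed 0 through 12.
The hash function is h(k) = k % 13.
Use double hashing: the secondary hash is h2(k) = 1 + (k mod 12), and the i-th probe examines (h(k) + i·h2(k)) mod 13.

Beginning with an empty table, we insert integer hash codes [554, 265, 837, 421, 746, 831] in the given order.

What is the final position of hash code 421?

Insert 554: h=8, slot 8 empty -> index 8.
Insert 265: h=5, slot 5 empty -> index 5.
Insert 837: h=5, h2=10, slot 5 occupied -> index 2.
Insert 421: h=5, h2=2, slot 5 occupied -> index 7.
Insert 746: h=5, h2=3, slots 5,8 occupied -> index 11.
Insert 831: h=12, slot 12 empty -> index 12.
Table: [., ., 837, ., ., 265, ., 421, 554, ., ., 746, 831]

7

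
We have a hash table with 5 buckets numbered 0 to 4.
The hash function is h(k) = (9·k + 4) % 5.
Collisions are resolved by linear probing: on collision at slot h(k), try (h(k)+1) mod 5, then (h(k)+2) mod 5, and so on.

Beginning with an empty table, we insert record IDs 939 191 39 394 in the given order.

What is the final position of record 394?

2

Insert 939: h=0, slot 0 empty => index 0.
Insert 191: h=3, slot 3 empty => index 3.
Insert 39: h=0, slot 0 occupied => index 1.
Insert 394: h=0, slots 0,1 occupied => index 2.
Table: [939, 39, 394, 191, _]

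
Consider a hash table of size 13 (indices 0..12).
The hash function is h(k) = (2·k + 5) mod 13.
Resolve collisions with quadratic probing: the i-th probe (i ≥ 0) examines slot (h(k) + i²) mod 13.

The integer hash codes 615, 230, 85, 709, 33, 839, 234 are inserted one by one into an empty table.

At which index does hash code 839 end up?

9

615: h=0 -> slot 0
230: h=10 -> slot 10
85: h=6 -> slot 6
709: h=6, probe 6,7 -> slot 7
33: h=6, probe 6,7,10,2 -> slot 2
839: h=6, probe 6,7,10,2,9 -> slot 9
234: h=5 -> slot 5
Table: [615, ∅, 33, ∅, ∅, 234, 85, 709, ∅, 839, 230, ∅, ∅]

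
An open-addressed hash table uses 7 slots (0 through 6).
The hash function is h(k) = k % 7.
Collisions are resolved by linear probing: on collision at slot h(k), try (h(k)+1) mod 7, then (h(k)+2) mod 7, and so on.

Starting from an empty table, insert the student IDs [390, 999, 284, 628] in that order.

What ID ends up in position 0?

628

390 hashes to 5; slot 5 is free => place at 5.
999 hashes to 5; 5 taken => place at 6.
284 hashes to 4; slot 4 is free => place at 4.
628 hashes to 5; 5,6 taken => place at 0.
Table: [628, _, _, _, 284, 390, 999]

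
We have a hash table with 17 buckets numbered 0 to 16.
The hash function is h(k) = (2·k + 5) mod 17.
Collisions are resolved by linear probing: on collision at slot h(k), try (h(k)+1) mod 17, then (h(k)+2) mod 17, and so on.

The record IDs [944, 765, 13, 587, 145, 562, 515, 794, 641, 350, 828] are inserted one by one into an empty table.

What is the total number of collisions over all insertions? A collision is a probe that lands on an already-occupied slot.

12

Insert 944: h=6, slot 6 empty → index 6.
Insert 765: h=5, slot 5 empty → index 5.
Insert 13: h=14, slot 14 empty → index 14.
Insert 587: h=6, slot 6 occupied → index 7.
Insert 145: h=6, slots 6,7 occupied → index 8.
Insert 562: h=7, slots 7,8 occupied → index 9.
Insert 515: h=15, slot 15 empty → index 15.
Insert 794: h=12, slot 12 empty → index 12.
Insert 641: h=12, slot 12 occupied → index 13.
Insert 350: h=8, slots 8,9 occupied → index 10.
Insert 828: h=12, slots 12,13,14,15 occupied → index 16.
Table: [_, _, _, _, _, 765, 944, 587, 145, 562, 350, _, 794, 641, 13, 515, 828]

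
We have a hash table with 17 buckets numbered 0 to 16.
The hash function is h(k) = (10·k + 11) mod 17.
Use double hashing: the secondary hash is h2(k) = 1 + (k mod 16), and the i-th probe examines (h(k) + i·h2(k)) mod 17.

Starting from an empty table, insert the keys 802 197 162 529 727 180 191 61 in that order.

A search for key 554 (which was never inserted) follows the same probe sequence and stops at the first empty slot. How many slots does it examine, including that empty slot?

2

802: h=7 -> slot 7
197: h=9 -> slot 9
162: h=16 -> slot 16
529: h=14 -> slot 14
727: h=5 -> slot 5
180: h=9, h2=5, probe 9,14,2 -> slot 2
191: h=0 -> slot 0
61: h=9, h2=14, probe 9,6 -> slot 6
Table: [191, _, 180, _, _, 727, 61, 802, _, 197, _, _, _, _, 529, _, 162]
Lookup 554: h=9, h2=11, probe 9,3 → slot 3 empty, not found.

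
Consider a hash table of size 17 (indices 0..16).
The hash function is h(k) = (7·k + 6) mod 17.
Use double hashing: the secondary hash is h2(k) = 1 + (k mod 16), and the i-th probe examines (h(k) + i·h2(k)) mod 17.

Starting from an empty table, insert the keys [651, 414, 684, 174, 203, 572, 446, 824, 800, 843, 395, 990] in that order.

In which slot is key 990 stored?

651: h=7 -> slot 7
414: h=14 -> slot 14
684: h=0 -> slot 0
174: h=0, h2=15, probe 0,15 -> slot 15
203: h=16 -> slot 16
572: h=15, h2=13, probe 15,11 -> slot 11
446: h=0, h2=15, probe 0,15,13 -> slot 13
824: h=11, h2=9, probe 11,3 -> slot 3
800: h=13, h2=1, probe 13,14,15,16,0,1 -> slot 1
843: h=8 -> slot 8
395: h=0, h2=12, probe 0,12 -> slot 12
990: h=0, h2=15, probe 0,15,13,11,9 -> slot 9
Table: [684, 800, —, 824, —, —, —, 651, 843, 990, —, 572, 395, 446, 414, 174, 203]

9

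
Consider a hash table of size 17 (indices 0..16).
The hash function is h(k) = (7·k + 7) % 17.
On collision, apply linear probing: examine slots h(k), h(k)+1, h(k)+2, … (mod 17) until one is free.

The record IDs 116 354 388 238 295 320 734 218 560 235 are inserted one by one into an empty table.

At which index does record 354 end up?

4

116: h=3 -> slot 3
354: h=3, probe 3,4 -> slot 4
388: h=3, probe 3,4,5 -> slot 5
238: h=7 -> slot 7
295: h=15 -> slot 15
320: h=3, probe 3,4,5,6 -> slot 6
734: h=11 -> slot 11
218: h=3, probe 3,4,5,6,7,8 -> slot 8
560: h=0 -> slot 0
235: h=3, probe 3,4,5,6,7,8,9 -> slot 9
Table: [560, _, _, 116, 354, 388, 320, 238, 218, 235, _, 734, _, _, _, 295, _]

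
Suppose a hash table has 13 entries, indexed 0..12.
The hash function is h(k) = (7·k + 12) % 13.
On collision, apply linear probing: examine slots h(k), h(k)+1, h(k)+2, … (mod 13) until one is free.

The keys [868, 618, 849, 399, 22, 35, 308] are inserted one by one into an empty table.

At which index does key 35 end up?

Insert 868: h=4, slot 4 empty → index 4.
Insert 618: h=9, slot 9 empty → index 9.
Insert 849: h=1, slot 1 empty → index 1.
Insert 399: h=10, slot 10 empty → index 10.
Insert 22: h=10, slot 10 occupied → index 11.
Insert 35: h=10, slots 10,11 occupied → index 12.
Insert 308: h=10, slots 10,11,12 occupied → index 0.
Table: [308, 849, ∅, ∅, 868, ∅, ∅, ∅, ∅, 618, 399, 22, 35]

12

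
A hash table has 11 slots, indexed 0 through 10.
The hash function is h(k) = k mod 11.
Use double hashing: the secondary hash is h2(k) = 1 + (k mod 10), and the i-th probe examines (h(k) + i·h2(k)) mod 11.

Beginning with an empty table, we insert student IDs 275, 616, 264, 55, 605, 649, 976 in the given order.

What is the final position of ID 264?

5

275 hashes to 0; slot 0 is free -> place at 0.
616 hashes to 0, h2=7; 0 taken -> place at 7.
264 hashes to 0, h2=5; 0 taken -> place at 5.
55 hashes to 0, h2=6; 0 taken -> place at 6.
605 hashes to 0, h2=6; 0,6 taken -> place at 1.
649 hashes to 0, h2=10; 0 taken -> place at 10.
976 hashes to 8; slot 8 is free -> place at 8.
Table: [275, 605, ., ., ., 264, 55, 616, 976, ., 649]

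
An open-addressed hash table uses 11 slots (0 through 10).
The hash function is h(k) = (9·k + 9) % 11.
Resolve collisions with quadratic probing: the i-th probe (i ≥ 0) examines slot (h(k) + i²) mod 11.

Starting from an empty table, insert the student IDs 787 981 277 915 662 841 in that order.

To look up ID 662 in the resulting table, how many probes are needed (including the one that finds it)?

787: h=8 → slot 8
981: h=5 → slot 5
277: h=5, probe 5,6 → slot 6
915: h=5, probe 5,6,9 → slot 9
662: h=5, probe 5,6,9,3 → slot 3
841: h=10 → slot 10
Table: [., ., ., 662, ., 981, 277, ., 787, 915, 841]
Lookup 662: h=5, probe 5,6,9,3 → found at 3.

4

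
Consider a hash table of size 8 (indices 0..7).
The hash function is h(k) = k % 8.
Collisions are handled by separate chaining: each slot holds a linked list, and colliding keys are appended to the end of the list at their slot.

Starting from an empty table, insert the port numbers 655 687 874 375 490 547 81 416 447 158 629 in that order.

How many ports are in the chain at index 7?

655 -> bucket 7
687 -> bucket 7 (collision)
874 -> bucket 2
375 -> bucket 7 (collision)
490 -> bucket 2 (collision)
547 -> bucket 3
81 -> bucket 1
416 -> bucket 0
447 -> bucket 7 (collision)
158 -> bucket 6
629 -> bucket 5
Final buckets:
0: 416
1: 81
2: 874 -> 490
3: 547
4: _
5: 629
6: 158
7: 655 -> 687 -> 375 -> 447

4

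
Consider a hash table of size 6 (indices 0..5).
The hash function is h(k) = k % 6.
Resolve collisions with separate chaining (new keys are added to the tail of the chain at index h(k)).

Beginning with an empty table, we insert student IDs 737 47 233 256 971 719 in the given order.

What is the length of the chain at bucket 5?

737 → bucket 5
47 → bucket 5 (collision)
233 → bucket 5 (collision)
256 → bucket 4
971 → bucket 5 (collision)
719 → bucket 5 (collision)
Final buckets:
0: —
1: —
2: —
3: —
4: 256
5: 737 -> 47 -> 233 -> 971 -> 719

5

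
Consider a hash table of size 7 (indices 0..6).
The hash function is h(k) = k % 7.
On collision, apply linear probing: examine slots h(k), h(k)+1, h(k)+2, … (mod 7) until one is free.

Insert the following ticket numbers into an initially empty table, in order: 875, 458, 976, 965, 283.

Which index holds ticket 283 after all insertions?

5

Insert 875: h=0, slot 0 empty -> index 0.
Insert 458: h=3, slot 3 empty -> index 3.
Insert 976: h=3, slot 3 occupied -> index 4.
Insert 965: h=6, slot 6 empty -> index 6.
Insert 283: h=3, slots 3,4 occupied -> index 5.
Table: [875, —, —, 458, 976, 283, 965]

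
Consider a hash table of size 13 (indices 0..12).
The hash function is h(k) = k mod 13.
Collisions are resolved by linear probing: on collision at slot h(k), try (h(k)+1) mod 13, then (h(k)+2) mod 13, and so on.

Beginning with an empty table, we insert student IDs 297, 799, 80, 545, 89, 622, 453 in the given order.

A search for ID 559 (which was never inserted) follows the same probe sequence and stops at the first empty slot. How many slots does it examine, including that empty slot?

297: h=11 → slot 11
799: h=6 → slot 6
80: h=2 → slot 2
545: h=12 → slot 12
89: h=11, probe 11,12,0 → slot 0
622: h=11, probe 11,12,0,1 → slot 1
453: h=11, probe 11,12,0,1,2,3 → slot 3
Table: [89, 622, 80, 453, ∅, ∅, 799, ∅, ∅, ∅, ∅, 297, 545]
Lookup 559: h=0, probe 0,1,2,3,4 → slot 4 empty, not found.

5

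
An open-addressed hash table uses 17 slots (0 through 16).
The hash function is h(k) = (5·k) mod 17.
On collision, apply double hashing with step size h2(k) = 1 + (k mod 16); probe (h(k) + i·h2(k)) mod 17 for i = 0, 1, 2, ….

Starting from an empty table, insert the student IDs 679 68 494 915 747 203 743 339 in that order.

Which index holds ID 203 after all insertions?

14

679 hashes to 12; slot 12 is free => place at 12.
68 hashes to 0; slot 0 is free => place at 0.
494 hashes to 5; slot 5 is free => place at 5.
915 hashes to 2; slot 2 is free => place at 2.
747 hashes to 12, h2=12; 12 taken => place at 7.
203 hashes to 12, h2=12; 12,7,2 taken => place at 14.
743 hashes to 9; slot 9 is free => place at 9.
339 hashes to 12, h2=4; 12 taken => place at 16.
Table: [68, -, 915, -, -, 494, -, 747, -, 743, -, -, 679, -, 203, -, 339]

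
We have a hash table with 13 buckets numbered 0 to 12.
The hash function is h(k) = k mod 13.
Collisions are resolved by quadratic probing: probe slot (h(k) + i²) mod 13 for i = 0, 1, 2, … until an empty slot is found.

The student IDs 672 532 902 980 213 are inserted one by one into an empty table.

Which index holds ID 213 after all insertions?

672: h=9 -> slot 9
532: h=12 -> slot 12
902: h=5 -> slot 5
980: h=5, probe 5,6 -> slot 6
213: h=5, probe 5,6,9,1 -> slot 1
Table: [_, 213, _, _, _, 902, 980, _, _, 672, _, _, 532]

1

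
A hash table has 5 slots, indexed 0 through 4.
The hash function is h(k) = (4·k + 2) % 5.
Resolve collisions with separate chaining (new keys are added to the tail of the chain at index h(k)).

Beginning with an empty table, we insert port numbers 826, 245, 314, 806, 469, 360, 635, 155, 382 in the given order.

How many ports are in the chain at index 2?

4

826 -> bucket 1
245 -> bucket 2
314 -> bucket 3
806 -> bucket 1 (collision)
469 -> bucket 3 (collision)
360 -> bucket 2 (collision)
635 -> bucket 2 (collision)
155 -> bucket 2 (collision)
382 -> bucket 0
Final buckets:
0: 382
1: 826 -> 806
2: 245 -> 360 -> 635 -> 155
3: 314 -> 469
4: _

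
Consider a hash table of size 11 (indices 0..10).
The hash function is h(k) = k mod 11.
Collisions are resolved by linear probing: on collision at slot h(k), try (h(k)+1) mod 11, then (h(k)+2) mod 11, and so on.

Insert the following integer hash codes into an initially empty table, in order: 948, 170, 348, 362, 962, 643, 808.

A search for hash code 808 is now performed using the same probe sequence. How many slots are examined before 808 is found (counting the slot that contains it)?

5

948 hashes to 2; slot 2 is free → place at 2.
170 hashes to 5; slot 5 is free → place at 5.
348 hashes to 7; slot 7 is free → place at 7.
362 hashes to 10; slot 10 is free → place at 10.
962 hashes to 5; 5 taken → place at 6.
643 hashes to 5; 5,6,7 taken → place at 8.
808 hashes to 5; 5,6,7,8 taken → place at 9.
Table: [-, -, 948, -, -, 170, 962, 348, 643, 808, 362]
Lookup 808: h=5, probe 5,6,7,8,9 → found at 9.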